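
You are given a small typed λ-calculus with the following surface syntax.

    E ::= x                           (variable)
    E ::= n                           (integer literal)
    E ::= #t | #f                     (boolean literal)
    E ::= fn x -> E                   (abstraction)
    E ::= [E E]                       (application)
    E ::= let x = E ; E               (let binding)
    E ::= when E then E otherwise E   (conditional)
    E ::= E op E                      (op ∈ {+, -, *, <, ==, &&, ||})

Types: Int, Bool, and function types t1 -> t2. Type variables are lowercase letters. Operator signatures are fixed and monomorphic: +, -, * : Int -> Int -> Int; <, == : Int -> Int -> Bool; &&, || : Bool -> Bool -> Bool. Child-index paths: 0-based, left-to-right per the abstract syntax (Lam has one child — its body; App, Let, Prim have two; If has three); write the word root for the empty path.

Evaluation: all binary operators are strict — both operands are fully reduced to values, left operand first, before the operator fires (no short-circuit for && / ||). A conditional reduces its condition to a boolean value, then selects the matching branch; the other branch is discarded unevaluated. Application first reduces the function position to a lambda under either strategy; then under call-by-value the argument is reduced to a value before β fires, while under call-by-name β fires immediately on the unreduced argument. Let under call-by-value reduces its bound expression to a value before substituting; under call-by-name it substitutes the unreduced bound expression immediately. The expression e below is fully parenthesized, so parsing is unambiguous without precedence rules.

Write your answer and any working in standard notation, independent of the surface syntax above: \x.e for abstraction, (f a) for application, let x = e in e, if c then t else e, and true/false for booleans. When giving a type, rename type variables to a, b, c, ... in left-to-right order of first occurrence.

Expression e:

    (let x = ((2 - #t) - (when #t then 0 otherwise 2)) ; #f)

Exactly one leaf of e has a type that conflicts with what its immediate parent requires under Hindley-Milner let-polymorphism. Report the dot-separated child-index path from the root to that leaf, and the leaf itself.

Answer: 0.0.1 : true

Trace:
  unify Int ~ Int
  unify Bool ~ Int
  FAIL: mismatch Bool ~ Int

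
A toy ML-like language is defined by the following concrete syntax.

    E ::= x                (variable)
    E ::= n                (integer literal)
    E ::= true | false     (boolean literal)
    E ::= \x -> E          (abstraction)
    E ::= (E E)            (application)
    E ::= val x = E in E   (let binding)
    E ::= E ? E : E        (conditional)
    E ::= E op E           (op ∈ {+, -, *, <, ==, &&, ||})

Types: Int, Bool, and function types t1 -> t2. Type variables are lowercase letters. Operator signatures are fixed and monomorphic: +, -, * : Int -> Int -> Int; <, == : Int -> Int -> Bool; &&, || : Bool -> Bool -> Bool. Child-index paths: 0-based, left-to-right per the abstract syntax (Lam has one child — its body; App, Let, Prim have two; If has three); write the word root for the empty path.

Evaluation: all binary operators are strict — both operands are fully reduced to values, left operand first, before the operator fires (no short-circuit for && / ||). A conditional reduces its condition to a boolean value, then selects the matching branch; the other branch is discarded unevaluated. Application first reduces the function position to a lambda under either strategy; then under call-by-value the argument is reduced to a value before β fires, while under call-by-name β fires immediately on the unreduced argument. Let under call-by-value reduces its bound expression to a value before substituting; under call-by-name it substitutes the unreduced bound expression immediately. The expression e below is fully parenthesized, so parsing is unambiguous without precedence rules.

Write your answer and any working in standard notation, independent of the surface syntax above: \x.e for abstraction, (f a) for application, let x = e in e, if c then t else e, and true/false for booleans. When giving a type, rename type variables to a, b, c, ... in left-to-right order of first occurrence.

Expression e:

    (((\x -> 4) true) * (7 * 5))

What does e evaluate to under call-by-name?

Answer: 140

Trace:
step 0: (((\x.4) true) * (7 * 5))
step 1: [beta@0] (4 * (7 * 5))
step 2: [delta@1] (4 * 35)
step 3: [delta@root] 140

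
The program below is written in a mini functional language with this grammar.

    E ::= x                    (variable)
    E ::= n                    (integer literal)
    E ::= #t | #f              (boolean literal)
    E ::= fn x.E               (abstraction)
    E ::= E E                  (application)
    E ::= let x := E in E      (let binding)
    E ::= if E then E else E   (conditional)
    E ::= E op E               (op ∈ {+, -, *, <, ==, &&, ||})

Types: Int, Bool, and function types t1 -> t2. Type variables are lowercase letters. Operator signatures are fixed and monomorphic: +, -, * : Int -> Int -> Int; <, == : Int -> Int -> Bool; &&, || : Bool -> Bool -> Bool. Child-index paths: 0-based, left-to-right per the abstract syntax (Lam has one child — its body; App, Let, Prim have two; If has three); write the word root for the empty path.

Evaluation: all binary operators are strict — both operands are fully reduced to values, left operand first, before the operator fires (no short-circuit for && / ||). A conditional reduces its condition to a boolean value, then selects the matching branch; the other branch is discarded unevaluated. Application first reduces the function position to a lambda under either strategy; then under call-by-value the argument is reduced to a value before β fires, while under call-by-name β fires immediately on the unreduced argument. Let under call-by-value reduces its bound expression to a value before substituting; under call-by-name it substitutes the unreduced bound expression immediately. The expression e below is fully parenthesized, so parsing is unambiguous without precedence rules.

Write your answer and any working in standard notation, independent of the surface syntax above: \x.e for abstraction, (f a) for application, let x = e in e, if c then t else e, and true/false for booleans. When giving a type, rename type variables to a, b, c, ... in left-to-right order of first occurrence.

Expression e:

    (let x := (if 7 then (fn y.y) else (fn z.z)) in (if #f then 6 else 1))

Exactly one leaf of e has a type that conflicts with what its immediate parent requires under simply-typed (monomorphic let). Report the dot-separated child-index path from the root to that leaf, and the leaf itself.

Answer: 0.0 : 7

Trace:
  unify Int ~ Bool
  FAIL: mismatch Int ~ Bool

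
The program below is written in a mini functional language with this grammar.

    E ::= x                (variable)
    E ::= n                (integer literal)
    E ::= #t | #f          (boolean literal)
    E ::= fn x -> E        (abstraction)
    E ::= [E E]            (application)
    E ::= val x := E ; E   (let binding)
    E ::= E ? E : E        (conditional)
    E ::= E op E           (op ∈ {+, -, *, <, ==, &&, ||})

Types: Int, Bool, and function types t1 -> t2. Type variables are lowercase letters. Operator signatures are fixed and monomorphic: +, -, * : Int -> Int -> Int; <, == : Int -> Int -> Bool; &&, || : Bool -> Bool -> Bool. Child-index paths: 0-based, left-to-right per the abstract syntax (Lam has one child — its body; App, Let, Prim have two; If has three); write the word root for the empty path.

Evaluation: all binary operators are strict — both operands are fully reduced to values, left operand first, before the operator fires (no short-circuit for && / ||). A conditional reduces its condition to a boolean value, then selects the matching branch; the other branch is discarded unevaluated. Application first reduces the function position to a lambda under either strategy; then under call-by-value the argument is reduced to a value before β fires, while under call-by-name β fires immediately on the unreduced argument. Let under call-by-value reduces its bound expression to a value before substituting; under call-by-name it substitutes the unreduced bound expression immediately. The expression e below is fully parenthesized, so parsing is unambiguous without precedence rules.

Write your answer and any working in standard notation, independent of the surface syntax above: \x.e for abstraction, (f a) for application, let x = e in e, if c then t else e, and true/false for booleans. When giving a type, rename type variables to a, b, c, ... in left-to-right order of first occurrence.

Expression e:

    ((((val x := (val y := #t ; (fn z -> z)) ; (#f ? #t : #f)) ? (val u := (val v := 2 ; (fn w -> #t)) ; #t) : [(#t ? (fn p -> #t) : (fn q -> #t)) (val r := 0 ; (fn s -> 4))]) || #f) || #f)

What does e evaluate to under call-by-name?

Derivation:
step 0: (((if (let x = (let y = true in (\z.z)) in (if false then true else false)) then (let u = (let v = 2 in (\w.true)) in true) else ((if true then (\p.true) else (\q.true)) (let r = 0 in (\s.4)))) || false) || false)
step 1: [let@0.0.0] (((if (if false then true else false) then (let u = (let v = 2 in (\w.true)) in true) else ((if true then (\p.true) else (\q.true)) (let r = 0 in (\s.4)))) || false) || false)
step 2: [if@0.0.0] (((if false then (let u = (let v = 2 in (\w.true)) in true) else ((if true then (\p.true) else (\q.true)) (let r = 0 in (\s.4)))) || false) || false)
step 3: [if@0.0] ((((if true then (\p.true) else (\q.true)) (let r = 0 in (\s.4))) || false) || false)
step 4: [if@0.0.0] ((((\p.true) (let r = 0 in (\s.4))) || false) || false)
step 5: [beta@0.0] ((true || false) || false)
step 6: [delta@0] (true || false)
step 7: [delta@root] true

Answer: true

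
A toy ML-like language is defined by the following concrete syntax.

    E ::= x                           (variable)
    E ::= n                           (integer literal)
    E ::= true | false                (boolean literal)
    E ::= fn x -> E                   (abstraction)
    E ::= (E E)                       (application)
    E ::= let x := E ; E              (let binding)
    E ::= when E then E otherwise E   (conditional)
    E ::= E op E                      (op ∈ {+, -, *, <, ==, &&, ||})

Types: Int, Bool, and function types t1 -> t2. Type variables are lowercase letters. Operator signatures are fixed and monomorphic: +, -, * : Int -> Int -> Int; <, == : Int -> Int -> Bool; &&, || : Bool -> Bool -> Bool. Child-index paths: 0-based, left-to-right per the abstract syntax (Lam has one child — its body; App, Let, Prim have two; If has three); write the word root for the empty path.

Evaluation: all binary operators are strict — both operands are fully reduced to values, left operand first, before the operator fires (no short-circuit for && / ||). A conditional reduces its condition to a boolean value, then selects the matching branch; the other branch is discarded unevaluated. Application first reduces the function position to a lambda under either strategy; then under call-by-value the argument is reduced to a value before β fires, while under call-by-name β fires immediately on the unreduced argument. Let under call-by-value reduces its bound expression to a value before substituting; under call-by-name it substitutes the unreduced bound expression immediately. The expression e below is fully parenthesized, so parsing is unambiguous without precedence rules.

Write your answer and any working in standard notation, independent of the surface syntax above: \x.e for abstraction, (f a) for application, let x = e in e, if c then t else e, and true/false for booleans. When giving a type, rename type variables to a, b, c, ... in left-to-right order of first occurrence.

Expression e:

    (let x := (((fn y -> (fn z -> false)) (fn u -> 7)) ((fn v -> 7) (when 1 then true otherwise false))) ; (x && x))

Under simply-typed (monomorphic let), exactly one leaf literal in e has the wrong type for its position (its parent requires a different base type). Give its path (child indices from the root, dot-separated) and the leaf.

Derivation:
\z._ : b -> Bool
\y._ : a -> b -> Bool
\u._ : c -> Int
  unify a -> b -> Bool ~ (c -> Int) -> d
  unify a ~ c -> Int
  unify b -> Bool ~ d
_ _ : b -> Bool
\v._ : e -> Int
  unify Int ~ Bool
  FAIL: mismatch Int ~ Bool

Answer: 0.1.1.0 : 1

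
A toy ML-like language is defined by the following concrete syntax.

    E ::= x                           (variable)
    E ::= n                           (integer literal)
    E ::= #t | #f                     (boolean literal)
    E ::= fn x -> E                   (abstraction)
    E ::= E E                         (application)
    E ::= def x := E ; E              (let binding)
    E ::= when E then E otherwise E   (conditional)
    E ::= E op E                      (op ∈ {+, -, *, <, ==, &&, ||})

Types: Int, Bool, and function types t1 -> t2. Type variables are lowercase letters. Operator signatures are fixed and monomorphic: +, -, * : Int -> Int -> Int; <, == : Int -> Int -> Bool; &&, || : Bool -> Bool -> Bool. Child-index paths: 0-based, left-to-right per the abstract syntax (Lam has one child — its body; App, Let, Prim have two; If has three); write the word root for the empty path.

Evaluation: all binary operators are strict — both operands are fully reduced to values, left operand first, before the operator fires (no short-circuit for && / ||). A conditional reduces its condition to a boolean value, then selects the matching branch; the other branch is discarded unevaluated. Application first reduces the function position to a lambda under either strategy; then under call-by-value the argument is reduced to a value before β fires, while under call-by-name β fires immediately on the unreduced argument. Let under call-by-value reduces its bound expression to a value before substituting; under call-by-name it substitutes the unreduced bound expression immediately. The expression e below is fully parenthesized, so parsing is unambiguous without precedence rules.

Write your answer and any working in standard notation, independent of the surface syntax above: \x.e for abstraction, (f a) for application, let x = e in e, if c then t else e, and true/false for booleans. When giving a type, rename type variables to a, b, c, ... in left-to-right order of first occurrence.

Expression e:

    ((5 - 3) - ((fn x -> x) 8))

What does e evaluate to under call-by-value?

Answer: -6

Trace:
step 0: ((5 - 3) - ((\x.x) 8))
step 1: [delta@0] (2 - ((\x.x) 8))
step 2: [beta@1] (2 - 8)
step 3: [delta@root] -6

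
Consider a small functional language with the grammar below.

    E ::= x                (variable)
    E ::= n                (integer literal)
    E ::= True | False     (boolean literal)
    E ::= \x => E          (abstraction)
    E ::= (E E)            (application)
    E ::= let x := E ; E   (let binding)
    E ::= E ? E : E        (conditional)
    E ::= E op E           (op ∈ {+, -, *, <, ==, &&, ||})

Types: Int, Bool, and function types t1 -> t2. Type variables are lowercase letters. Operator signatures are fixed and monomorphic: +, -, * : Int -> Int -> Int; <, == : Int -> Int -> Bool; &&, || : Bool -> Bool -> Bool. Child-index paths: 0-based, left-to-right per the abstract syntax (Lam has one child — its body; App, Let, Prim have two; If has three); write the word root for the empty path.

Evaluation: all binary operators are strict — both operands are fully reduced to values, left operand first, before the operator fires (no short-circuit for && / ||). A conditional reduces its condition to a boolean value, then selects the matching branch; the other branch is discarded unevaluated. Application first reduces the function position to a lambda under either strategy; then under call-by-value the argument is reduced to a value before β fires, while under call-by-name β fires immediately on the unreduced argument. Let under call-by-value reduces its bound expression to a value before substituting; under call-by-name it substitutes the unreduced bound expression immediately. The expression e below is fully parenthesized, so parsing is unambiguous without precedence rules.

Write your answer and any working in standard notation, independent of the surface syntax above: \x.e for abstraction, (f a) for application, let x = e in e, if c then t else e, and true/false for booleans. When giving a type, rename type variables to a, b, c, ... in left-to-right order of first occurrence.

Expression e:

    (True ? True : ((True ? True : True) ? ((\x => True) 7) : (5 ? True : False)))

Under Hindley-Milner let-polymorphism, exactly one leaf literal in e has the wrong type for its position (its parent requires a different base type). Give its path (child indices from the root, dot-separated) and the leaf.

Working:
  unify Bool ~ Bool
  unify Bool ~ Bool
  unify Bool ~ Bool
  unify Bool ~ Bool
\x._ : a -> Bool
  unify a -> Bool ~ Int -> b
  unify a ~ Int
  unify Bool ~ b
_ _ : Bool
  unify Int ~ Bool
  FAIL: mismatch Int ~ Bool

Answer: 2.2.0 : 5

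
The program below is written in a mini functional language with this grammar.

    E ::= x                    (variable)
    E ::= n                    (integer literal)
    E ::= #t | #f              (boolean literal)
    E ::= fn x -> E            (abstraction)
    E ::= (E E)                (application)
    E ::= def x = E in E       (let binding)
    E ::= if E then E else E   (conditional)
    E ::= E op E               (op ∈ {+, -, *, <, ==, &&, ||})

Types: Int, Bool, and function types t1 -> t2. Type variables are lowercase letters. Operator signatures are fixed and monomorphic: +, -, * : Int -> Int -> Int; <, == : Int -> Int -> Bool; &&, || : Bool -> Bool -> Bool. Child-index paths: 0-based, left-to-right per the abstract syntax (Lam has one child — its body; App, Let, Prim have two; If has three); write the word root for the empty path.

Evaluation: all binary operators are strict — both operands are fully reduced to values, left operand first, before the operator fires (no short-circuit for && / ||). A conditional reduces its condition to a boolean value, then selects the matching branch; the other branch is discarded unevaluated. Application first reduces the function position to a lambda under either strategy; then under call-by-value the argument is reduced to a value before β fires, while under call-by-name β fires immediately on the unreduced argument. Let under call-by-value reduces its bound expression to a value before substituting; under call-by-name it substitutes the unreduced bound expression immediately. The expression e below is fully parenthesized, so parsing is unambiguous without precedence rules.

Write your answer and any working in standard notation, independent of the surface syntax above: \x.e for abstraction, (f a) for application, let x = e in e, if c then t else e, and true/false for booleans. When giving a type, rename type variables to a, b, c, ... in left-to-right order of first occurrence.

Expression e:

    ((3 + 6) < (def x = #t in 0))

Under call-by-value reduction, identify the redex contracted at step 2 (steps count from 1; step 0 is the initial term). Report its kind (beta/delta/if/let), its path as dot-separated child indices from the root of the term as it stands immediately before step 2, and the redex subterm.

Trace:
step 0: ((3 + 6) < (let x = true in 0))
step 1: [delta@0] (9 < (let x = true in 0))
step 2: [let@1] (9 < 0)

Answer: let at 1 : (let x = true in 0)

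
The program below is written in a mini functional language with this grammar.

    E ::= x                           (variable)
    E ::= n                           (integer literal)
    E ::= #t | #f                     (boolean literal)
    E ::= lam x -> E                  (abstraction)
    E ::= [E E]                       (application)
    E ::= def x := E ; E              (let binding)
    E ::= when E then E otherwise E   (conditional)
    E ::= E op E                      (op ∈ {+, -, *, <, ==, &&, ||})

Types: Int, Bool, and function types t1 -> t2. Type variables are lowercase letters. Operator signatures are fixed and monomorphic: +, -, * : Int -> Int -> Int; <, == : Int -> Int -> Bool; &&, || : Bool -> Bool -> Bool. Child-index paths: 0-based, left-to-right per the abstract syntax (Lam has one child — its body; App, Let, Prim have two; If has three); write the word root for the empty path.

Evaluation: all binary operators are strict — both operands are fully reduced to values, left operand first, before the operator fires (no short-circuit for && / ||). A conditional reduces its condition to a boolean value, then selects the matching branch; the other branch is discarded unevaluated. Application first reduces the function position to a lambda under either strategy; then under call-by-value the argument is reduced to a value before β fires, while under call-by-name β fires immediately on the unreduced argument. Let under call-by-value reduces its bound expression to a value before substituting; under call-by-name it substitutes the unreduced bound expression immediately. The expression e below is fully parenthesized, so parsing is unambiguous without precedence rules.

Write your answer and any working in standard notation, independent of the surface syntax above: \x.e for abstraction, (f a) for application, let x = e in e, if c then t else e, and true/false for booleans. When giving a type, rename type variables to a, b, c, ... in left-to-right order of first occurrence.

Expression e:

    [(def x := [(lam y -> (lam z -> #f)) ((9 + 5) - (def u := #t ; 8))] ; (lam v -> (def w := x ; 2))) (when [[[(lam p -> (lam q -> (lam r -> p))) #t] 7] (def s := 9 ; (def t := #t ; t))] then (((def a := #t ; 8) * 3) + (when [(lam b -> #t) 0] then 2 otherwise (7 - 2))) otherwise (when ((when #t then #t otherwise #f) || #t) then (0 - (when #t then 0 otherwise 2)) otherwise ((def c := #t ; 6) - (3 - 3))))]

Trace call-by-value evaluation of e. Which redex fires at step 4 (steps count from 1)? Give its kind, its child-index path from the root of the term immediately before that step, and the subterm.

Trace:
step 0: ((let x = ((\y.(\z.false)) ((9 + 5) - (let u = true in 8))) in (\v.(let w = x in 2))) (if ((((\p.(\q.(\r.p))) true) 7) (let s = 9 in (let t = true in t))) then (((let a = true in 8) * 3) + (if ((\b.true) 0) then 2 else (7 - 2))) else (if ((if true then true else false) || true) then (0 - (if true then 0 else 2)) else ((let c = true in 6) - (3 - 3)))))
step 1: [delta@0.0.1.0] ((let x = ((\y.(\z.false)) (14 - (let u = true in 8))) in (\v.(let w = x in 2))) (if ((((\p.(\q.(\r.p))) true) 7) (let s = 9 in (let t = true in t))) then (((let a = true in 8) * 3) + (if ((\b.true) 0) then 2 else (7 - 2))) else (if ((if true then true else false) || true) then (0 - (if true then 0 else 2)) else ((let c = true in 6) - (3 - 3)))))
step 2: [let@0.0.1.1] ((let x = ((\y.(\z.false)) (14 - 8)) in (\v.(let w = x in 2))) (if ((((\p.(\q.(\r.p))) true) 7) (let s = 9 in (let t = true in t))) then (((let a = true in 8) * 3) + (if ((\b.true) 0) then 2 else (7 - 2))) else (if ((if true then true else false) || true) then (0 - (if true then 0 else 2)) else ((let c = true in 6) - (3 - 3)))))
step 3: [delta@0.0.1] ((let x = ((\y.(\z.false)) 6) in (\v.(let w = x in 2))) (if ((((\p.(\q.(\r.p))) true) 7) (let s = 9 in (let t = true in t))) then (((let a = true in 8) * 3) + (if ((\b.true) 0) then 2 else (7 - 2))) else (if ((if true then true else false) || true) then (0 - (if true then 0 else 2)) else ((let c = true in 6) - (3 - 3)))))
step 4: [beta@0.0] ((let x = (\z.false) in (\v.(let w = x in 2))) (if ((((\p.(\q.(\r.p))) true) 7) (let s = 9 in (let t = true in t))) then (((let a = true in 8) * 3) + (if ((\b.true) 0) then 2 else (7 - 2))) else (if ((if true then true else false) || true) then (0 - (if true then 0 else 2)) else ((let c = true in 6) - (3 - 3)))))

Answer: beta at 0.0 : ((\y.(\z.false)) 6)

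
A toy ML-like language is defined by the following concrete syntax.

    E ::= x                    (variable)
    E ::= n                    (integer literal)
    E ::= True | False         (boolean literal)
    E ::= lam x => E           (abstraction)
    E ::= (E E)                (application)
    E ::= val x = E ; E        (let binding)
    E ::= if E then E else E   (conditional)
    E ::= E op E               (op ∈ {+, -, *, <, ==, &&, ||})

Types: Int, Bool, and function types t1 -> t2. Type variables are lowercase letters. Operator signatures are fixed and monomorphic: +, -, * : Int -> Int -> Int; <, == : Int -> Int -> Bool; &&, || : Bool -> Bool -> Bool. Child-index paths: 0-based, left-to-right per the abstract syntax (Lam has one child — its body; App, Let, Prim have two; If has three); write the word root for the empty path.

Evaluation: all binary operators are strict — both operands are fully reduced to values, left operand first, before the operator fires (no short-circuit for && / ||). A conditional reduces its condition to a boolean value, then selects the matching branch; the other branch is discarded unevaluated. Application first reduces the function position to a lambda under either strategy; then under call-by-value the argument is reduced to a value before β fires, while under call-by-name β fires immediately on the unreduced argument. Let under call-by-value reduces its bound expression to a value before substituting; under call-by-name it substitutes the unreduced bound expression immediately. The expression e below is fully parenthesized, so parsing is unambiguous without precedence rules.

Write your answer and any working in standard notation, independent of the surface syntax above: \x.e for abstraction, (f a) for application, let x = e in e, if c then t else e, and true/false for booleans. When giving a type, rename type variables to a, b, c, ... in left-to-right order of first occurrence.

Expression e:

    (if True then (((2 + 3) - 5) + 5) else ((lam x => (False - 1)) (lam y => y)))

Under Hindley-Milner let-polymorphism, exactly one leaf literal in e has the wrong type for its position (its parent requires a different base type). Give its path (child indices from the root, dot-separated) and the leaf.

Answer: 2.0.0.0 : false

Derivation:
  unify Bool ~ Bool
  unify Int ~ Int
  unify Int ~ Int
  unify Int ~ Int
  unify Int ~ Int
  unify Int ~ Int
  unify Int ~ Int
  unify Bool ~ Int
  FAIL: mismatch Bool ~ Int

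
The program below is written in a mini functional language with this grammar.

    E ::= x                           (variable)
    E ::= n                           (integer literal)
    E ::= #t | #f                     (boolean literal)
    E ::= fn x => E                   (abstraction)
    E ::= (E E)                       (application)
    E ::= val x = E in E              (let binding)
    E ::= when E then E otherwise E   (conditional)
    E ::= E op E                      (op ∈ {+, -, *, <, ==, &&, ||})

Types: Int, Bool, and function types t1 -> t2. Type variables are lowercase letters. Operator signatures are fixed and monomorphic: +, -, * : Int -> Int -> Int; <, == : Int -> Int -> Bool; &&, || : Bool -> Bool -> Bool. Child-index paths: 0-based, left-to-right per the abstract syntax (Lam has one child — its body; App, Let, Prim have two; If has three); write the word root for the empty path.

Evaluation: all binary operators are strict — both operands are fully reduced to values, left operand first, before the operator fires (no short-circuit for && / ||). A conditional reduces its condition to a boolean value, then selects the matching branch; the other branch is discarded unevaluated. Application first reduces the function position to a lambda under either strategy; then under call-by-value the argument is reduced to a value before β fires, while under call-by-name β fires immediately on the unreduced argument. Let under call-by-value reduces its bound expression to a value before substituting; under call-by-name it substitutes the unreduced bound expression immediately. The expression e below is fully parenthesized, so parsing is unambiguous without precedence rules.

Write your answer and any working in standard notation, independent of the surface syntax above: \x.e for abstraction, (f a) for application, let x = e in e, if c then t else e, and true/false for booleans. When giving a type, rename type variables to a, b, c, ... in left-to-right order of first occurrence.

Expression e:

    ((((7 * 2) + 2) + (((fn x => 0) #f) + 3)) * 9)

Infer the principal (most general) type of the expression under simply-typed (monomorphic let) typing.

Trace:
  unify Int ~ Int
  unify Int ~ Int
  unify Int ~ Int
  unify Int ~ Int
  unify Int ~ Int
\x._ : a -> Int
  unify a -> Int ~ Bool -> b
  unify a ~ Bool
  unify Int ~ b
_ _ : Int
  unify Int ~ Int
  unify Int ~ Int
  unify Int ~ Int
  unify Int ~ Int
  unify Int ~ Int

Answer: Int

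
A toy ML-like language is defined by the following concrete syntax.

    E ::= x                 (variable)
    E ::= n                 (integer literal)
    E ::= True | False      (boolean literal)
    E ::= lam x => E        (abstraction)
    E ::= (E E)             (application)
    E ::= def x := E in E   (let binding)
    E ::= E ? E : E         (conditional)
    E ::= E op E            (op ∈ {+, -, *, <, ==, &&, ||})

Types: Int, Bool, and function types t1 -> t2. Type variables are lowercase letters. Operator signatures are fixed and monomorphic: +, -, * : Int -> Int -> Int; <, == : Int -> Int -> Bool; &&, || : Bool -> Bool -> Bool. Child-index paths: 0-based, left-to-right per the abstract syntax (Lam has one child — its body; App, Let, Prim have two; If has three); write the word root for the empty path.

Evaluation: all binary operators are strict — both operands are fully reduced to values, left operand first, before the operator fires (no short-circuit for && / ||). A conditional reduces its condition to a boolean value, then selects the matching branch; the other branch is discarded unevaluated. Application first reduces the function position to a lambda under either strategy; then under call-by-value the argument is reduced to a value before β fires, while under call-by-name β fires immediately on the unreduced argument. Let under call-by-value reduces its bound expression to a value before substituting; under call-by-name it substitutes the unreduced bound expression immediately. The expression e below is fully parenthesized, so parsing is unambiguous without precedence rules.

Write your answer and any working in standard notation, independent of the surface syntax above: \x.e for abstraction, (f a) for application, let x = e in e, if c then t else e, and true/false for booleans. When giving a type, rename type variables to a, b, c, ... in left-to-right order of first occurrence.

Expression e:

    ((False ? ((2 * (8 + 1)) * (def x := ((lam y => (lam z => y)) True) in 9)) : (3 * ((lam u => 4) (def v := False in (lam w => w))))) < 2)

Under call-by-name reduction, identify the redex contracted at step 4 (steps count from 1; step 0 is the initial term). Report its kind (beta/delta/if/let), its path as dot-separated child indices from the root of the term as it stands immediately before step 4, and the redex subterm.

Answer: delta at root : (12 < 2)

Trace:
step 0: ((if false then ((2 * (8 + 1)) * (let x = ((\y.(\z.y)) true) in 9)) else (3 * ((\u.4) (let v = false in (\w.w))))) < 2)
step 1: [if@0] ((3 * ((\u.4) (let v = false in (\w.w)))) < 2)
step 2: [beta@0.1] ((3 * 4) < 2)
step 3: [delta@0] (12 < 2)
step 4: [delta@root] false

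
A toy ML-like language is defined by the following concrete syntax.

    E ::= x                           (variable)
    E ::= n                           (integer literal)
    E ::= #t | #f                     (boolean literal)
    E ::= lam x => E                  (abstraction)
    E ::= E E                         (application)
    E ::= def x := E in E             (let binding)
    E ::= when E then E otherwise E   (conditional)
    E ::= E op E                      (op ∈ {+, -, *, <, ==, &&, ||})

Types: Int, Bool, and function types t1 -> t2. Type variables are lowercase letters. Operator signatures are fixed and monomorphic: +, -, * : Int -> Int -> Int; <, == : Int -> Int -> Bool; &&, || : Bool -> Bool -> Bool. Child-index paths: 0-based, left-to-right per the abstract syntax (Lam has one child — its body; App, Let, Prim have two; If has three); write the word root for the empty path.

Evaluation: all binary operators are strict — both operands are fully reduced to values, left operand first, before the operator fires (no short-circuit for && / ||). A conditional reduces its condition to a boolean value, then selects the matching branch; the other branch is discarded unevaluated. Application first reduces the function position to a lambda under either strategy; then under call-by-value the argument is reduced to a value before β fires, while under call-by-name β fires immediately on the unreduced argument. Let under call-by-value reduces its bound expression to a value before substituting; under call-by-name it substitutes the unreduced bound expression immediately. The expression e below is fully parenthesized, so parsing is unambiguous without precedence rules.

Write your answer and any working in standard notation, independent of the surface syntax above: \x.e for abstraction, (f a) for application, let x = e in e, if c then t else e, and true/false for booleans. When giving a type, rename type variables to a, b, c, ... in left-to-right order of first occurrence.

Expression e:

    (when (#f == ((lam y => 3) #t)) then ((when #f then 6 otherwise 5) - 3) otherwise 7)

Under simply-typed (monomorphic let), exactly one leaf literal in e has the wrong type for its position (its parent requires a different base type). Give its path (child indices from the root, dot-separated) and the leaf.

Working:
  unify Bool ~ Int
  FAIL: mismatch Bool ~ Int

Answer: 0.0 : false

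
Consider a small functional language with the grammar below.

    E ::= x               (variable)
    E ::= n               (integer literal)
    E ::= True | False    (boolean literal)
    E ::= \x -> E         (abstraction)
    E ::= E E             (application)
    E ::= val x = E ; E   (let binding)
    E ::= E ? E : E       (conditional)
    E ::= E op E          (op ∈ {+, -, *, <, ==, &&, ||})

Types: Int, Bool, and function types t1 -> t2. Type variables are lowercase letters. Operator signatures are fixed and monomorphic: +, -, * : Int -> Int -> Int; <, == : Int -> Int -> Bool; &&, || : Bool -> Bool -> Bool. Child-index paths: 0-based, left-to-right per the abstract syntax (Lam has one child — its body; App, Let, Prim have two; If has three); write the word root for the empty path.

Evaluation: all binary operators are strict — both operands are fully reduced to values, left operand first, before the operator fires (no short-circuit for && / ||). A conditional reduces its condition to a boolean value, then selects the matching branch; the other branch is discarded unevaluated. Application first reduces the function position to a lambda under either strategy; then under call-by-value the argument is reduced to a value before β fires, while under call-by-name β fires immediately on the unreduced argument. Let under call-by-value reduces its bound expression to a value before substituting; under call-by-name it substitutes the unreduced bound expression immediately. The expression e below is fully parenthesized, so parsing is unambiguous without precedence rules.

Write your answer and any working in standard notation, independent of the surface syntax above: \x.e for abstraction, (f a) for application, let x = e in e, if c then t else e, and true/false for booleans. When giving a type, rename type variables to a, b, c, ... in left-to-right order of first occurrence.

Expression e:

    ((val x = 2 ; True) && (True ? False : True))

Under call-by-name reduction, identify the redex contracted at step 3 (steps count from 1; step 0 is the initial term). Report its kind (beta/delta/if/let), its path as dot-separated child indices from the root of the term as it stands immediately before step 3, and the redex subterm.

Answer: delta at root : (true && false)

Trace:
step 0: ((let x = 2 in true) && (if true then false else true))
step 1: [let@0] (true && (if true then false else true))
step 2: [if@1] (true && false)
step 3: [delta@root] false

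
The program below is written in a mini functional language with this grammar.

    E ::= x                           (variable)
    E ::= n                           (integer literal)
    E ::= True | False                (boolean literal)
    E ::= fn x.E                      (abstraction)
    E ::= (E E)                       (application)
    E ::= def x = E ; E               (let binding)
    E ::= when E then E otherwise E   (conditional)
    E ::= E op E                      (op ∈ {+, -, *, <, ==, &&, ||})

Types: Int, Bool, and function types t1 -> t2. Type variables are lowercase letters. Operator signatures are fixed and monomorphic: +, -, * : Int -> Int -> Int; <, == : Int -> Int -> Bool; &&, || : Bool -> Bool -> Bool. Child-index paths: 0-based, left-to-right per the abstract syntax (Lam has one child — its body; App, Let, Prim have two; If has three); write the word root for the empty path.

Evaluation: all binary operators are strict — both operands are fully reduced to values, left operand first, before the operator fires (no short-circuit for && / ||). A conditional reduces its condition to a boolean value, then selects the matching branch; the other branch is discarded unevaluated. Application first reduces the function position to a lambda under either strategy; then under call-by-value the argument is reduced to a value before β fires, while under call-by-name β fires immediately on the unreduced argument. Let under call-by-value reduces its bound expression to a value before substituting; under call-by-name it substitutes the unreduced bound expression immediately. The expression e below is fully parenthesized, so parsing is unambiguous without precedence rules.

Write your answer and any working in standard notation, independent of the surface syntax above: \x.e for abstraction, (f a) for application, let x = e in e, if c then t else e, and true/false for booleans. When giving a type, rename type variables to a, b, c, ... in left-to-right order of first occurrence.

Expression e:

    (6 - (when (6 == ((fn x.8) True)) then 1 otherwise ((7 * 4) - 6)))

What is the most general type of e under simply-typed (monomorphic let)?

Answer: Int

Trace:
  unify Int ~ Int
  unify Int ~ Int
\x._ : a -> Int
  unify a -> Int ~ Bool -> b
  unify a ~ Bool
  unify Int ~ b
_ _ : Int
  unify Int ~ Int
  unify Bool ~ Bool
  unify Int ~ Int
  unify Int ~ Int
  unify Int ~ Int
  unify Int ~ Int
  unify Int ~ Int
  unify Int ~ Int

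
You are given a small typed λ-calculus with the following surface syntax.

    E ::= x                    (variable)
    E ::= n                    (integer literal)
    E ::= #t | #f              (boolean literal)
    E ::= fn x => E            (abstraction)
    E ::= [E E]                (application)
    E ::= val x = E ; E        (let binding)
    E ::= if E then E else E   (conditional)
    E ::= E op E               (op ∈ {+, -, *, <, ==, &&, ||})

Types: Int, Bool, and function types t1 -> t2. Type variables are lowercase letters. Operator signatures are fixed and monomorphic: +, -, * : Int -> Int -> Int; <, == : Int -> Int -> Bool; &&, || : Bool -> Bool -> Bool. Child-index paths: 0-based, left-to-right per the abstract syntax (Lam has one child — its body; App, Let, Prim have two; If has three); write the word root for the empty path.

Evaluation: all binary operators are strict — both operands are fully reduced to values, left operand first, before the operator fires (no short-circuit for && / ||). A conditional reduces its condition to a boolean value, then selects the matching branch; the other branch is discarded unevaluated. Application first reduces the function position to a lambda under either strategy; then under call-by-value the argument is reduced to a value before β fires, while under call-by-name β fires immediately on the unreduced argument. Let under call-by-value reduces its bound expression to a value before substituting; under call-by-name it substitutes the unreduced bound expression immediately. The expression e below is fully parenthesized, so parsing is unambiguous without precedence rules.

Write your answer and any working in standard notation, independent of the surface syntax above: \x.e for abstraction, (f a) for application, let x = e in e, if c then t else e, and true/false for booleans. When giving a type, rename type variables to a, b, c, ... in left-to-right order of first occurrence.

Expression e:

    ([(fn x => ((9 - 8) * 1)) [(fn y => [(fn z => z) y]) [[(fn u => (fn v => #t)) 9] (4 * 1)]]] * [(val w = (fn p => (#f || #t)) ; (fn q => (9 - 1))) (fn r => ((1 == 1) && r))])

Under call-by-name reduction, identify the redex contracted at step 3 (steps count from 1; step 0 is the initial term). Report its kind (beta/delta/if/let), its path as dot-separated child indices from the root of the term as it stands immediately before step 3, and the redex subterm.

Working:
step 0: (((\x.((9 - 8) * 1)) ((\y.((\z.z) y)) (((\u.(\v.true)) 9) (4 * 1)))) * ((let w = (\p.(false || true)) in (\q.(9 - 1))) (\r.((1 == 1) && r))))
step 1: [beta@0] (((9 - 8) * 1) * ((let w = (\p.(false || true)) in (\q.(9 - 1))) (\r.((1 == 1) && r))))
step 2: [delta@0.0] ((1 * 1) * ((let w = (\p.(false || true)) in (\q.(9 - 1))) (\r.((1 == 1) && r))))
step 3: [delta@0] (1 * ((let w = (\p.(false || true)) in (\q.(9 - 1))) (\r.((1 == 1) && r))))

Answer: delta at 0 : (1 * 1)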